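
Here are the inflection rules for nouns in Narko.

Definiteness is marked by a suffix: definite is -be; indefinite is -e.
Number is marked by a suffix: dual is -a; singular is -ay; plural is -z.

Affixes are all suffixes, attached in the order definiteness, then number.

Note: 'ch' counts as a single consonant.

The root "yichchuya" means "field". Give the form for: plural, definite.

Attach definiteness definite -be → yichchuyabe.
Attach number plural -z → yichchuyabez.

yichchuyabez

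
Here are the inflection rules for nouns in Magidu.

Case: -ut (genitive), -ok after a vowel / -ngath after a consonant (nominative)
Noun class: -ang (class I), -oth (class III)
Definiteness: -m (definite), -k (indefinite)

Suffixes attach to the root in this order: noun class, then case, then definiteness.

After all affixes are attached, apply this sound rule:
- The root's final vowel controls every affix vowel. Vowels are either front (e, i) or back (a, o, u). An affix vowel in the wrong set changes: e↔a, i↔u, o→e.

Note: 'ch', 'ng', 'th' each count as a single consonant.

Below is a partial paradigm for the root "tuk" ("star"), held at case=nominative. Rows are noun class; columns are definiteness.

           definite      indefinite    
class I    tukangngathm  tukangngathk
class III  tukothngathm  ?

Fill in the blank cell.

Attach noun class class III -oth → tukoth.
Attach case nominative -ngath (after consonant 'th') → tukothngath.
Attach definiteness indefinite -k → tukothngathk.
Vowel harmony: no change.

tukothngathk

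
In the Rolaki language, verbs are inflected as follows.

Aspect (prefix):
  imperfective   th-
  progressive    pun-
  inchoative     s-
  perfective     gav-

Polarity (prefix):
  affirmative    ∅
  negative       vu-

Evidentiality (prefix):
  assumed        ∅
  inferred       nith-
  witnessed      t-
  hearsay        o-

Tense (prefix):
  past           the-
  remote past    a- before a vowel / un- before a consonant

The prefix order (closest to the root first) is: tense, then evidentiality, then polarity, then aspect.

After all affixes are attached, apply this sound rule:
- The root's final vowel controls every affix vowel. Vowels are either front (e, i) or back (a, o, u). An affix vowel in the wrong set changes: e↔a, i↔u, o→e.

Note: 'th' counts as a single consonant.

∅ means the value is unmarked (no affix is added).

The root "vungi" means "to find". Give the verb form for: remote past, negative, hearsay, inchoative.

Attach tense remote past un- (before consonant 'v') → unvungi.
Attach evidentiality hearsay o- → ounvungi.
Attach polarity negative vu- → vuounvungi.
Attach aspect inchoative s- → svuounvungi.
Apply vowel harmony: svuounvungi → svieinvungi.

svieinvungi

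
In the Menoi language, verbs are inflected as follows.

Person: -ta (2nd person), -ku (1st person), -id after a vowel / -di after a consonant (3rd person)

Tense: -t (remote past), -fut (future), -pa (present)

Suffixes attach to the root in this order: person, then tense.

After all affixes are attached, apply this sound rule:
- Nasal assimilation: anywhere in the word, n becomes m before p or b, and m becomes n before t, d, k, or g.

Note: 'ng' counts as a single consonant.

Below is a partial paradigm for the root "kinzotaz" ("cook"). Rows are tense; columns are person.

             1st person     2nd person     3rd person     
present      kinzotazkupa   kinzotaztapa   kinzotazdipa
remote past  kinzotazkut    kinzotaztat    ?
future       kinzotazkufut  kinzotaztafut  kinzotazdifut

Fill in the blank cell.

kinzotazdit

Attach person 3rd person -di (after consonant 'z') → kinzotazdi.
Attach tense remote past -t → kinzotazdit.
Nasal assimilation: no change.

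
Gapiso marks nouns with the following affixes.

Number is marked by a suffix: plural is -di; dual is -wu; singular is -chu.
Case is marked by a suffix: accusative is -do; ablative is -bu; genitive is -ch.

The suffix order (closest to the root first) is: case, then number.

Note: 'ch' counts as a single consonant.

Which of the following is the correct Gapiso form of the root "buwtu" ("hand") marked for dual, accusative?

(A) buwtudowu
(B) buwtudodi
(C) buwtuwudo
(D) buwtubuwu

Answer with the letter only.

A

Attach case accusative -do → buwtudo.
Attach number dual -wu → buwtudowu.
So the correct form is buwtudowu, option (A).
(B) buwtudodi is wrong: it uses plural instead of dual for number.
(D) buwtubuwu is wrong: it uses ablative instead of accusative for case.
(C) buwtuwudo is wrong: it has the affixes in the wrong order.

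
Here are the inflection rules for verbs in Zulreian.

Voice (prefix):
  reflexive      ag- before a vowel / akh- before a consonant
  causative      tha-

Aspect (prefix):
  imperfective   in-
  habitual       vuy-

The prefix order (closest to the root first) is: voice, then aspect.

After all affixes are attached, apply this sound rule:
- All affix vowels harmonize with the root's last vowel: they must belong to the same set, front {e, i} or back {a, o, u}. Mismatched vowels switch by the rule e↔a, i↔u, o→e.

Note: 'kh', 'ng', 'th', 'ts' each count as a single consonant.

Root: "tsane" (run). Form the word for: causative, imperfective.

inthetsane

Attach voice causative tha- → thatsane.
Attach aspect imperfective in- → inthatsane.
Apply vowel harmony: inthatsane → inthetsane.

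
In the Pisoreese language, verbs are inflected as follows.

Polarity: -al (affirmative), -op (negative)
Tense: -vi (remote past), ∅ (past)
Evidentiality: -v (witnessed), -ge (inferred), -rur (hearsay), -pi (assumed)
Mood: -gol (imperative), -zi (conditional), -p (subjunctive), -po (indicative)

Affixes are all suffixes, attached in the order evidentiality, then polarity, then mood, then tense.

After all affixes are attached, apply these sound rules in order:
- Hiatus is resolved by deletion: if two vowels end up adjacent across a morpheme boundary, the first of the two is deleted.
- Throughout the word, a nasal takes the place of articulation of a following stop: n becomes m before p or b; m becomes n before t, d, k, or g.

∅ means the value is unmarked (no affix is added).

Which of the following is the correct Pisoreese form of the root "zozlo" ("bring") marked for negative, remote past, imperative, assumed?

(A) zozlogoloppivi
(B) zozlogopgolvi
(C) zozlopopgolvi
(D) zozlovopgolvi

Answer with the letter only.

Attach evidentiality assumed -pi → zozlopi.
Attach polarity negative -op → zozlopiop.
Attach mood imperative -gol → zozlopiopgol.
Attach tense remote past -vi → zozlopiopgolvi.
Apply vowel deletion: zozlopiopgolvi → zozlopopgolvi.
Nasal assimilation: no change.
So the correct form is zozlopopgolvi, option (C).
(D) zozlovopgolvi is wrong: it uses witnessed instead of assumed for evidentiality.
(A) zozlogoloppivi is wrong: it has the affixes in the wrong order.
(B) zozlogopgolvi is wrong: it uses inferred instead of assumed for evidentiality.

C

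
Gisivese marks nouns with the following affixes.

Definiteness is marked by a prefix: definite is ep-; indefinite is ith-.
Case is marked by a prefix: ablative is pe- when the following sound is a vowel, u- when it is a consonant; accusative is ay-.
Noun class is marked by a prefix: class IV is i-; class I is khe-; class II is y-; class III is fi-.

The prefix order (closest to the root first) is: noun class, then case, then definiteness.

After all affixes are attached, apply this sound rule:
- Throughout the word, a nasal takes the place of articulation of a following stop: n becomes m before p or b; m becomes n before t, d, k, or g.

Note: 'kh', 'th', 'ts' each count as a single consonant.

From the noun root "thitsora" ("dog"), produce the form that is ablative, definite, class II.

Attach noun class class II y- → ythitsora.
Attach case ablative u- (before consonant 'y') → uythitsora.
Attach definiteness definite ep- → epuythitsora.
Nasal assimilation: no change.

epuythitsora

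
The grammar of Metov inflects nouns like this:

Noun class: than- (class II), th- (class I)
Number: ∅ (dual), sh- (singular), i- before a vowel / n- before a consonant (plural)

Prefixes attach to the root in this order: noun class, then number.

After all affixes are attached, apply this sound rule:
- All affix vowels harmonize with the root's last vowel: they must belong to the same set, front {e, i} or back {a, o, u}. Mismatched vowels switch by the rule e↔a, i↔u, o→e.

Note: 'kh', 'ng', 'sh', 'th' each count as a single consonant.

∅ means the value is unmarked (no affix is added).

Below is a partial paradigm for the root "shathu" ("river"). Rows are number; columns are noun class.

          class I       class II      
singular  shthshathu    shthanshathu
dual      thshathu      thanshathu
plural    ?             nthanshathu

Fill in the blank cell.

Attach noun class class I th- → thshathu.
Attach number plural n- (before consonant 'th') → nthshathu.
Vowel harmony: no change.

nthshathu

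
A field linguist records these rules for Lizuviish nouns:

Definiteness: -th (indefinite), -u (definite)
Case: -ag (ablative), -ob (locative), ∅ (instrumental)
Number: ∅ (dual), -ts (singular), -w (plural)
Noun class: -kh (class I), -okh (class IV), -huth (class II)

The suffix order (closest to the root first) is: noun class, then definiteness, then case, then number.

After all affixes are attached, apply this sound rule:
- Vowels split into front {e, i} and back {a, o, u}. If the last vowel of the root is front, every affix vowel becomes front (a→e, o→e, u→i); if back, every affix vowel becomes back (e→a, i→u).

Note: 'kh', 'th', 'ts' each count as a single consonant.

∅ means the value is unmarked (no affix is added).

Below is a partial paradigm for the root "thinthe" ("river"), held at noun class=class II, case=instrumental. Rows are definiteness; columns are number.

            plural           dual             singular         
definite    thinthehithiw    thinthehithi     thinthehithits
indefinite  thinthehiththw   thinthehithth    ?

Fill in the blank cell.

thinthehiththts

Attach noun class class II -huth → thinthehuth.
Attach definiteness indefinite -th → thinthehuthth.
case = instrumental: zero marking, form stays thinthehuthth.
Attach number singular -ts → thinthehuththts.
Apply vowel harmony: thinthehuththts → thinthehiththts.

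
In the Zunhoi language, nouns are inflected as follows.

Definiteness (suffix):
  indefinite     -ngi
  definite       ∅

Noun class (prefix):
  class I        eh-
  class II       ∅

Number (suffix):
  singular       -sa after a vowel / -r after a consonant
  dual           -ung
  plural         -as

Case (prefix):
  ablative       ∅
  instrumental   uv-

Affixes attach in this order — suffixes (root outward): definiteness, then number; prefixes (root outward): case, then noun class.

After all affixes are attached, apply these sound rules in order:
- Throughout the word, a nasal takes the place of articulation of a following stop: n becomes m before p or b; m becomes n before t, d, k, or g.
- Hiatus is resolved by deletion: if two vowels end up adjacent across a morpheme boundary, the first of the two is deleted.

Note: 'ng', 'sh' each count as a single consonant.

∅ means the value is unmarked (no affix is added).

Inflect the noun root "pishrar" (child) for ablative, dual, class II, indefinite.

Attach definiteness indefinite -ngi → pishrarngi.
case = ablative: zero marking, form stays pishrarngi.
Attach number dual -ung → pishrarngiung.
noun class = class II: zero marking, form stays pishrarngiung.
Nasal assimilation: no change.
Apply vowel deletion: pishrarngiung → pishrarngung.

pishrarngung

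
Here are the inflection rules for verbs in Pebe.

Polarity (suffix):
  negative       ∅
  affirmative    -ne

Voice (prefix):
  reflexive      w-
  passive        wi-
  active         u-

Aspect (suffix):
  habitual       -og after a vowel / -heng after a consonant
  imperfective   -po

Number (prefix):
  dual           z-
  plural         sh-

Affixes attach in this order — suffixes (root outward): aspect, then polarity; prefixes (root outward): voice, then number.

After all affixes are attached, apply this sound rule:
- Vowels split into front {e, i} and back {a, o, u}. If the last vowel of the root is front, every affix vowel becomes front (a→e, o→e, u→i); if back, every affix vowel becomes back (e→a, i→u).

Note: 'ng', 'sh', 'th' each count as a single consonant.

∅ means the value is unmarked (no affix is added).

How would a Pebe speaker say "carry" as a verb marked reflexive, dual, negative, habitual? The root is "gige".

zwgigeeg

Attach aspect habitual -og (after vowel 'e') → gigeog.
polarity = negative: zero marking, form stays gigeog.
Attach voice reflexive w- → wgigeog.
Attach number dual z- → zwgigeog.
Apply vowel harmony: zwgigeog → zwgigeeg.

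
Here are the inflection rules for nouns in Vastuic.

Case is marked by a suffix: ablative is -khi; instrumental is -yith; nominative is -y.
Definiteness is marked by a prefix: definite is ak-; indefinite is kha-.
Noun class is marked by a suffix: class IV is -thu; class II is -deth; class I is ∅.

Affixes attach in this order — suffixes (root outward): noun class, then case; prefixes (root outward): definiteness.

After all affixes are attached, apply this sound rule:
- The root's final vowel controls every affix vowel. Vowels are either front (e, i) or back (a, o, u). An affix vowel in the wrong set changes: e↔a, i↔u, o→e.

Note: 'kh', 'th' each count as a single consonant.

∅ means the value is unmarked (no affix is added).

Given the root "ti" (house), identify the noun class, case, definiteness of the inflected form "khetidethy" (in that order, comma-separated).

Segment: kha-ti-deth-y.
noun class: -deth → class II.
case: -y → nominative.
definiteness: kha- → indefinite.

class II, nominative, indefinite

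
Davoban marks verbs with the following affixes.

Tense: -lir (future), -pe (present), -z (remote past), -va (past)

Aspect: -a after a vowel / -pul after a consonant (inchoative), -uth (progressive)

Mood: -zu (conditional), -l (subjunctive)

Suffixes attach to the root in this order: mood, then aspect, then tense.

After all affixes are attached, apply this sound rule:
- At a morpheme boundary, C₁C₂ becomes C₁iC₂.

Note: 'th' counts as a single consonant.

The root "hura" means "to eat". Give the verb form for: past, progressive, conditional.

hurazuuthiva

Attach mood conditional -zu → hurazu.
Attach aspect progressive -uth → hurazuuth.
Attach tense past -va → hurazuuthva.
Apply epenthesis: hurazuuthva → hurazuuthiva.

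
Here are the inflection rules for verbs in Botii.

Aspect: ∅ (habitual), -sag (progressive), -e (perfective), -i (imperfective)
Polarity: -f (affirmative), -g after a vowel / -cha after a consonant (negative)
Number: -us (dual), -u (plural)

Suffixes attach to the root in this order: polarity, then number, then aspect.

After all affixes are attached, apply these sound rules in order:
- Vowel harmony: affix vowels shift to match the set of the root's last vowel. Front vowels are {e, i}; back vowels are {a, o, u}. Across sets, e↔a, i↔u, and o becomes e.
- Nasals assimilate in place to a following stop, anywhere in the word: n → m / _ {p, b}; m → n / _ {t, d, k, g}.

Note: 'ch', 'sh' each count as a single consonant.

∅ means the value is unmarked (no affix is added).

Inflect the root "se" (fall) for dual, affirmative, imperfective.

Attach polarity affirmative -f → sef.
Attach number dual -us → sefus.
Attach aspect imperfective -i → sefusi.
Apply vowel harmony: sefusi → sefisi.
Nasal assimilation: no change.

sefisi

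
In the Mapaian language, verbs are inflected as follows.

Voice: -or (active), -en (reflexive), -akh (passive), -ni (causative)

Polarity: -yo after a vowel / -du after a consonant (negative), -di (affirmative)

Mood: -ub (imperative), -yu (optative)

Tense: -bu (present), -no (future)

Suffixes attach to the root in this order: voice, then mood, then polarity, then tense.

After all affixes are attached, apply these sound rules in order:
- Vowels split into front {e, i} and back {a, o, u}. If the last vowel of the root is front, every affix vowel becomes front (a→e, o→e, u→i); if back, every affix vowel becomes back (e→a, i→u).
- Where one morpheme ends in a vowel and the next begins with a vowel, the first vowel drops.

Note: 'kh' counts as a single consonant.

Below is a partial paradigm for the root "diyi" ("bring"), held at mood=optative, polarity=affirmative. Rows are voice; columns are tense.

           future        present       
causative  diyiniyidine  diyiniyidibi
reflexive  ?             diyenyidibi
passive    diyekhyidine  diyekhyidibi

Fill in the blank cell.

Attach voice reflexive -en → diyien.
Attach mood optative -yu → diyienyu.
Attach polarity affirmative -di → diyienyudi.
Attach tense future -no → diyienyudino.
Apply vowel harmony: diyienyudino → diyienyidine.
Apply vowel deletion: diyienyidine → diyenyidine.

diyenyidine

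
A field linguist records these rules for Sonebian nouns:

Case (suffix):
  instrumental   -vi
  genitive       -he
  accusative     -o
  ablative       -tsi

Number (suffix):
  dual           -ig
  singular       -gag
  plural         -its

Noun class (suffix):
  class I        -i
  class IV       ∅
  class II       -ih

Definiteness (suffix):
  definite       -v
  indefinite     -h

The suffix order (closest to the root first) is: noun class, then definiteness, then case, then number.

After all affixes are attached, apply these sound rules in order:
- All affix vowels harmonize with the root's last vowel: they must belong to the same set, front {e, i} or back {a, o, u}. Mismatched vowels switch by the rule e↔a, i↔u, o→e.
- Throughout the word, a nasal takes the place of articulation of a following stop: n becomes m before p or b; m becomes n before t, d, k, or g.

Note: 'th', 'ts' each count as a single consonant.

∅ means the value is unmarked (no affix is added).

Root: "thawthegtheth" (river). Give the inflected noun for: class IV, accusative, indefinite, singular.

thawthegthethhegeg

noun class = class IV: zero marking, form stays thawthegtheth.
Attach definiteness indefinite -h → thawthegthethh.
Attach case accusative -o → thawthegthethho.
Attach number singular -gag → thawthegthethhogag.
Apply vowel harmony: thawthegthethhogag → thawthegthethhegeg.
Nasal assimilation: no change.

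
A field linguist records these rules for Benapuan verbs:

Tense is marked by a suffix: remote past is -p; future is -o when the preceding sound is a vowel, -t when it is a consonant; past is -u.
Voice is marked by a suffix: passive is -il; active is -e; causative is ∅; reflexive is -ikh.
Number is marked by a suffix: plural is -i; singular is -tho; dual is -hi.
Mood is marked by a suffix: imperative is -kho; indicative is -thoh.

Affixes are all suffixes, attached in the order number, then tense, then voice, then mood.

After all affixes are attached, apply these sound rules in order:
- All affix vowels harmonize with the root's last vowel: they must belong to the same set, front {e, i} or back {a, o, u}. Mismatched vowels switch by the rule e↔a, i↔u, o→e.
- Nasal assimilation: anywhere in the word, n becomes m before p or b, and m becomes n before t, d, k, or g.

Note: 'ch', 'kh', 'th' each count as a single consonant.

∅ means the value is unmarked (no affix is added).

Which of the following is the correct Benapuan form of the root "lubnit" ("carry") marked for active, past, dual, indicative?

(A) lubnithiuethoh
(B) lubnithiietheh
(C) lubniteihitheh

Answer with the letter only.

B

Attach number dual -hi → lubnithi.
Attach tense past -u → lubnithiu.
Attach voice active -e → lubnithiue.
Attach mood indicative -thoh → lubnithiuethoh.
Apply vowel harmony: lubnithiuethoh → lubnithiietheh.
Nasal assimilation: no change.
So the correct form is lubnithiietheh, option (B).
(A) lubnithiuethoh is wrong: it fails to apply the sound rule(s).
(C) lubniteihitheh is wrong: it has the affixes in the wrong order.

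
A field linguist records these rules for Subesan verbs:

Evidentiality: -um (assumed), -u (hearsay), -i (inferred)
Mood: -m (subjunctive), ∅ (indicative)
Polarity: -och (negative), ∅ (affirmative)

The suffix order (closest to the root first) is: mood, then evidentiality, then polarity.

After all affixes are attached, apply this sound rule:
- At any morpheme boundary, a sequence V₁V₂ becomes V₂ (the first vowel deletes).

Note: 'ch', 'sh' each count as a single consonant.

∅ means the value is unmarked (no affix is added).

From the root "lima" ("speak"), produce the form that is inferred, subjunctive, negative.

Attach mood subjunctive -m → limam.
Attach evidentiality inferred -i → limami.
Attach polarity negative -och → limamioch.
Apply vowel deletion: limamioch → limamoch.

limamoch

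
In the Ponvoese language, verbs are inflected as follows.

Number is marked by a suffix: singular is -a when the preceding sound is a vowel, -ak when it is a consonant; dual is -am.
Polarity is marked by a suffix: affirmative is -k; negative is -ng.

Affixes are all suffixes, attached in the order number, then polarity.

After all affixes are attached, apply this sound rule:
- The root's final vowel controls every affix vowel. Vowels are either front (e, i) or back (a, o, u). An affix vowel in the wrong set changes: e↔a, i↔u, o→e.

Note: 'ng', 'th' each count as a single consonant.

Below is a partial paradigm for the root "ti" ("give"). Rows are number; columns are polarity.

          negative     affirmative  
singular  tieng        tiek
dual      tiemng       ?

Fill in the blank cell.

Attach number dual -am → tiam.
Attach polarity affirmative -k → tiamk.
Apply vowel harmony: tiamk → tiemk.

tiemk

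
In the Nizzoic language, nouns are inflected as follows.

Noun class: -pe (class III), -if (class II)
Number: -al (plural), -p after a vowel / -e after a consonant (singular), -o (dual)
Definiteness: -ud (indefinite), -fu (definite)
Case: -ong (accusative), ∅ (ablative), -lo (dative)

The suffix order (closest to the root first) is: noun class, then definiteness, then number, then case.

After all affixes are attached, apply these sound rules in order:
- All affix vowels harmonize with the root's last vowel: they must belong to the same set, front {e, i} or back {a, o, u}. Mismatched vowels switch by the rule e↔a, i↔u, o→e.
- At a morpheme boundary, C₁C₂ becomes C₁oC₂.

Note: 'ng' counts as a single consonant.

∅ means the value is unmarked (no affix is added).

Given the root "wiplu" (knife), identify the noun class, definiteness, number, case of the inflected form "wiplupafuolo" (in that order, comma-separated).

Segment: wiplu-pe-fu-o-lo.
noun class: -pe → class III.
definiteness: -fu → definite.
number: -o → dual.
case: -lo → dative.

class III, definite, dual, dative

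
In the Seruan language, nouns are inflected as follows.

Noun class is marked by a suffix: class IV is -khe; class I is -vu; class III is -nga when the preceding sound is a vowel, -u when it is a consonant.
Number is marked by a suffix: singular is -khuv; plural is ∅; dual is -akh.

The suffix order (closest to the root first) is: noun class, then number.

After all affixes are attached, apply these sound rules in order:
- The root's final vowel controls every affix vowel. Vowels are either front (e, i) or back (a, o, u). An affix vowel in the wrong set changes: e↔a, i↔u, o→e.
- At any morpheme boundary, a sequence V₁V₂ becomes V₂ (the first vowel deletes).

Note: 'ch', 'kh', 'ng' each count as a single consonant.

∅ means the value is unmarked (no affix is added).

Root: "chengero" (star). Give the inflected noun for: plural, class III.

Attach noun class class III -nga (after vowel 'o') → chengeronga.
number = plural: zero marking, form stays chengeronga.
Vowel harmony: no change.
Vowel deletion: no change.

chengeronga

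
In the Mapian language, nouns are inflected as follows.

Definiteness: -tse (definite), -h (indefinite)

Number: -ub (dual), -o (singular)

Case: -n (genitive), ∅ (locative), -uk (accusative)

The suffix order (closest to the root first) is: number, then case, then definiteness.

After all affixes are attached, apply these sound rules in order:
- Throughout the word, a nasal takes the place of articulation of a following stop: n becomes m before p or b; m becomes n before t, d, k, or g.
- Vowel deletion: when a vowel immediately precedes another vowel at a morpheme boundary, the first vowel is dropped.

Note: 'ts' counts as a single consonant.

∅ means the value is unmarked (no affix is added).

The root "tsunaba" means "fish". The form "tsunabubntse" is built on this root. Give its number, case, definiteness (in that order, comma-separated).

Segment: tsunaba-ub-n-tse.
number: -ub → dual.
case: -n → genitive.
definiteness: -tse → definite.

dual, genitive, definite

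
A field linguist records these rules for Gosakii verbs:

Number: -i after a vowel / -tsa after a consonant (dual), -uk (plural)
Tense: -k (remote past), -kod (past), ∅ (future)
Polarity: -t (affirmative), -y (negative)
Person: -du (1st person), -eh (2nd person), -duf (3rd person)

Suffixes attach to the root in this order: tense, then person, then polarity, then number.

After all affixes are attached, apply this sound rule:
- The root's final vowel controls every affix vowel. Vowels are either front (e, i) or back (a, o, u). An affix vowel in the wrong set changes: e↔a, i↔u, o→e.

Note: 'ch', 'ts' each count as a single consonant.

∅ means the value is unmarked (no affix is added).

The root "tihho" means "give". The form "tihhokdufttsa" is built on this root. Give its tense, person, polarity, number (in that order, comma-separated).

remote past, 3rd person, affirmative, dual

Segment: tihho-k-duf-t-tsa.
tense: -k → remote past.
person: -duf → 3rd person.
polarity: -t → affirmative.
number: -i/tsa → dual.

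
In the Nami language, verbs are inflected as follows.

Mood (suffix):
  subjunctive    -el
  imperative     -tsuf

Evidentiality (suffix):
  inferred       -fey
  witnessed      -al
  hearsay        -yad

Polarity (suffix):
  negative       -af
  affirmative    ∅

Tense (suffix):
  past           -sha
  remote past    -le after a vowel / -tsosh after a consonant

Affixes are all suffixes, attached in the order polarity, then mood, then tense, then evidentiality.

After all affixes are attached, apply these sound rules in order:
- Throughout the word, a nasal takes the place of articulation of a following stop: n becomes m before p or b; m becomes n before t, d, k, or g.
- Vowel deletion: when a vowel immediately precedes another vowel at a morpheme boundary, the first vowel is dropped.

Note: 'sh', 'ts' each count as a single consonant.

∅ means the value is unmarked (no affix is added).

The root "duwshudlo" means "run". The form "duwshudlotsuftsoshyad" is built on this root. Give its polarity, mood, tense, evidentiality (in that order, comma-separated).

Segment: duwshudlo-tsuf-tsosh-yad.
polarity: ∅ → affirmative.
mood: -tsuf → imperative.
tense: -le/tsosh → remote past.
evidentiality: -yad → hearsay.

affirmative, imperative, remote past, hearsay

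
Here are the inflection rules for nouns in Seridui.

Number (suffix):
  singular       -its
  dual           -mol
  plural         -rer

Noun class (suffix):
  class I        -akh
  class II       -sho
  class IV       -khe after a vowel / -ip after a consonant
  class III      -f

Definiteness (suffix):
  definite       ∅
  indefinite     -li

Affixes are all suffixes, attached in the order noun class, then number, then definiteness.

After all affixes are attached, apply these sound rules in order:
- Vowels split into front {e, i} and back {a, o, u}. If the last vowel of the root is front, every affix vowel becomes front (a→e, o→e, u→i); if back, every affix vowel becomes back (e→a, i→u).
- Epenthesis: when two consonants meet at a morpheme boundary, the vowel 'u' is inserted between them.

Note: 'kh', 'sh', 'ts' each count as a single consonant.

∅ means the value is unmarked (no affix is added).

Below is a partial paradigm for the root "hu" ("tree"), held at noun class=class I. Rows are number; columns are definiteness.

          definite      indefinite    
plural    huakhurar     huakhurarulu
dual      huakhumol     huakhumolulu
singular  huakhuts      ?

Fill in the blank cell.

huakhutsulu

Attach noun class class I -akh → huakh.
Attach number singular -its → huakhits.
Attach definiteness indefinite -li → huakhitsli.
Apply vowel harmony: huakhitsli → huakhutslu.
Apply epenthesis: huakhutslu → huakhutsulu.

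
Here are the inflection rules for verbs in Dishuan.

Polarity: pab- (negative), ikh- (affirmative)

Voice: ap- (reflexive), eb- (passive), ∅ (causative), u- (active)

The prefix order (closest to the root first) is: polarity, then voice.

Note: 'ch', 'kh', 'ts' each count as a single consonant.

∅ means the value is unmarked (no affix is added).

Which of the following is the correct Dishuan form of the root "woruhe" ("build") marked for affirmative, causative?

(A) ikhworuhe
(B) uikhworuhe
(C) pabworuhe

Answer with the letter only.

Attach polarity affirmative ikh- → ikhworuhe.
voice = causative: zero marking, form stays ikhworuhe.
So the correct form is ikhworuhe, option (A).
(C) pabworuhe is wrong: it uses negative instead of affirmative for polarity.
(B) uikhworuhe is wrong: it uses active instead of causative for voice.

A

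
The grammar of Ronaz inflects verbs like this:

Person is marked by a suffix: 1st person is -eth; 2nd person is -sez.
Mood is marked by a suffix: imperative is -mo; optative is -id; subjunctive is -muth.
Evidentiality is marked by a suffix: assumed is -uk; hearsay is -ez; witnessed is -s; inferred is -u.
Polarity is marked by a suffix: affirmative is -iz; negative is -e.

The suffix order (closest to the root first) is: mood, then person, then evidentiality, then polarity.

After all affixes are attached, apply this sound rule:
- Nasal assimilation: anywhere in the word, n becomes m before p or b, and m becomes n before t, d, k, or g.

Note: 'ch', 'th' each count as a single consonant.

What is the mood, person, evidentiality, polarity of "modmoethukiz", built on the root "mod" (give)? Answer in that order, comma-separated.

Segment: mod-mo-eth-uk-iz.
mood: -mo → imperative.
person: -eth → 1st person.
evidentiality: -uk → assumed.
polarity: -iz → affirmative.

imperative, 1st person, assumed, affirmative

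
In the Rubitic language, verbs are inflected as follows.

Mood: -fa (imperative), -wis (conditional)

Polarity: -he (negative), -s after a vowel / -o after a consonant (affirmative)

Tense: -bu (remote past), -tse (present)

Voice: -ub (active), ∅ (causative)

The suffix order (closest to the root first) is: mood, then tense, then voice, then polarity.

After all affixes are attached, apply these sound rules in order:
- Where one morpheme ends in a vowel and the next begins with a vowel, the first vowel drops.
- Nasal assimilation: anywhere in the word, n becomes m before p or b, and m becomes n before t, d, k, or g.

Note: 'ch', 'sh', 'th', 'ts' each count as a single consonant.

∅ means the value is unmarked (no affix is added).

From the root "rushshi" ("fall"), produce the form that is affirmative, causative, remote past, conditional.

rushshiwisbus

Attach mood conditional -wis → rushshiwis.
Attach tense remote past -bu → rushshiwisbu.
voice = causative: zero marking, form stays rushshiwisbu.
Attach polarity affirmative -s (after vowel 'u') → rushshiwisbus.
Vowel deletion: no change.
Nasal assimilation: no change.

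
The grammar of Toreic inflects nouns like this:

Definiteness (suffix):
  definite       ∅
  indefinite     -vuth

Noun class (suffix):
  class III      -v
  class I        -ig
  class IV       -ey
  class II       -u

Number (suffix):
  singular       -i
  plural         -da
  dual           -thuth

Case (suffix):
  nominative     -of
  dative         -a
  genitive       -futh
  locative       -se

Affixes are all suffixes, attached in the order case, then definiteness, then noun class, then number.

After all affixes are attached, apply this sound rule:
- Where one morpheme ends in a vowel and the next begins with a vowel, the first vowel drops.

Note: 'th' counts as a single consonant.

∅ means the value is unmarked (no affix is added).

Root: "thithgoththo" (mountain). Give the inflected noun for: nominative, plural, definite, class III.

thithgoththofvda

Attach case nominative -of → thithgoththoof.
definiteness = definite: zero marking, form stays thithgoththoof.
Attach noun class class III -v → thithgoththoofv.
Attach number plural -da → thithgoththoofvda.
Apply vowel deletion: thithgoththoofvda → thithgoththofvda.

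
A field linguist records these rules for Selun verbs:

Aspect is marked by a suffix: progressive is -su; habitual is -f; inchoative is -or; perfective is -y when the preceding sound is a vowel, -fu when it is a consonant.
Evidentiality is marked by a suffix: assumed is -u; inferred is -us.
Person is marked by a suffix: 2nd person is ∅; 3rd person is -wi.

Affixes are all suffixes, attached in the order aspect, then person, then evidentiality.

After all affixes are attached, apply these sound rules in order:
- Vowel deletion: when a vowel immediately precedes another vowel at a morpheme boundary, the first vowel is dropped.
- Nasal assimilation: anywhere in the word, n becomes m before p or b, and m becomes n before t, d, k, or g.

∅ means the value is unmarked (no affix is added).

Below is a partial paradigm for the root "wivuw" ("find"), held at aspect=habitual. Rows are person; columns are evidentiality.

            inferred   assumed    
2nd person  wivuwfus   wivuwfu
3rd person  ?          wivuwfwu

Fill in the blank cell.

Attach aspect habitual -f → wivuwf.
Attach person 3rd person -wi → wivuwfwi.
Attach evidentiality inferred -us → wivuwfwius.
Apply vowel deletion: wivuwfwius → wivuwfwus.
Nasal assimilation: no change.

wivuwfwus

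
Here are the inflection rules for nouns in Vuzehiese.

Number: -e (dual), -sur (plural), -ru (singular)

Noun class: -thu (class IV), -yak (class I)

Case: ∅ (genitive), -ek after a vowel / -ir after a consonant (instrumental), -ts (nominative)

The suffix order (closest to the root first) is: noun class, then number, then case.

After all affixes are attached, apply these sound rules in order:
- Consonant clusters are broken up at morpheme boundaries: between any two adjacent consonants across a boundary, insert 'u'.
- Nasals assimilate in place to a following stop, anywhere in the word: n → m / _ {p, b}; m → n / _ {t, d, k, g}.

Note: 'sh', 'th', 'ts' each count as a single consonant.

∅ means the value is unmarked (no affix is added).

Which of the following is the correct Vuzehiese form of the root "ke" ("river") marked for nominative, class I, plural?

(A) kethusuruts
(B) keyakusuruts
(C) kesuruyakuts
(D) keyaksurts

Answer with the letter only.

Attach noun class class I -yak → keyak.
Attach number plural -sur → keyaksur.
Attach case nominative -ts → keyaksurts.
Apply epenthesis: keyaksurts → keyakusuruts.
Nasal assimilation: no change.
So the correct form is keyakusuruts, option (B).
(C) kesuruyakuts is wrong: it has the affixes in the wrong order.
(A) kethusuruts is wrong: it uses class IV instead of class I for noun class.
(D) keyaksurts is wrong: it fails to apply the sound rule(s).

B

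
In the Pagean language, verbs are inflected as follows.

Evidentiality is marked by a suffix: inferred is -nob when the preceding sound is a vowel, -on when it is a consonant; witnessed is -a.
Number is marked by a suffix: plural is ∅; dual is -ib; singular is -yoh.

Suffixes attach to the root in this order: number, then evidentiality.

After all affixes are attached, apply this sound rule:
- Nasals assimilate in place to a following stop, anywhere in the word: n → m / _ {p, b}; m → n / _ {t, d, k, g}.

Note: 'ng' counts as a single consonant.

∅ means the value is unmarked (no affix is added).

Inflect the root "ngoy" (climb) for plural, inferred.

ngoyon

number = plural: zero marking, form stays ngoy.
Attach evidentiality inferred -on (after consonant 'y') → ngoyon.
Nasal assimilation: no change.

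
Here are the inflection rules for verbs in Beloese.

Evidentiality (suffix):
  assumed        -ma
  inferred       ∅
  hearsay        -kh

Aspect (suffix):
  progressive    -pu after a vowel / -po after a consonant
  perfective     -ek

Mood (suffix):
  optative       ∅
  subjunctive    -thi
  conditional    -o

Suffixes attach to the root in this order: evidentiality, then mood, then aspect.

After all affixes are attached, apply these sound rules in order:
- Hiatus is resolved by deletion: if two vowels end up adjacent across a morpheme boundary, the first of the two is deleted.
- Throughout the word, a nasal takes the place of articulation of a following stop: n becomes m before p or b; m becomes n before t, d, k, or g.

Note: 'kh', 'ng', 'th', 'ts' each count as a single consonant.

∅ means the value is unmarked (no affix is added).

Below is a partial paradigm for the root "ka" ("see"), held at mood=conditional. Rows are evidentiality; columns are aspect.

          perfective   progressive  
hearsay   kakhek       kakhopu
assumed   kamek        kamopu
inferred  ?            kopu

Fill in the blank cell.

evidentiality = inferred: zero marking, form stays ka.
Attach mood conditional -o → kao.
Attach aspect perfective -ek → kaoek.
Apply vowel deletion: kaoek → kek.
Nasal assimilation: no change.

kek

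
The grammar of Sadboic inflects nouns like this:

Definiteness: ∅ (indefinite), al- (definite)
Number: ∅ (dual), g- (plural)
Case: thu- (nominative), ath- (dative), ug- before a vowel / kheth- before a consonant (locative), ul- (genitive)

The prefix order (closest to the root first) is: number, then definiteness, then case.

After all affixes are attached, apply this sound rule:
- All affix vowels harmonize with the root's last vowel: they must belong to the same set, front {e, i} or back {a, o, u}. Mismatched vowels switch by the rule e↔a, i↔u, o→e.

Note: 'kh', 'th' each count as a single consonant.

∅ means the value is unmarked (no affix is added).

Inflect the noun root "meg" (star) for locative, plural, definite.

igelgmeg

Attach number plural g- → gmeg.
Attach definiteness definite al- → algmeg.
Attach case locative ug- (before vowel 'a') → ugalgmeg.
Apply vowel harmony: ugalgmeg → igelgmeg.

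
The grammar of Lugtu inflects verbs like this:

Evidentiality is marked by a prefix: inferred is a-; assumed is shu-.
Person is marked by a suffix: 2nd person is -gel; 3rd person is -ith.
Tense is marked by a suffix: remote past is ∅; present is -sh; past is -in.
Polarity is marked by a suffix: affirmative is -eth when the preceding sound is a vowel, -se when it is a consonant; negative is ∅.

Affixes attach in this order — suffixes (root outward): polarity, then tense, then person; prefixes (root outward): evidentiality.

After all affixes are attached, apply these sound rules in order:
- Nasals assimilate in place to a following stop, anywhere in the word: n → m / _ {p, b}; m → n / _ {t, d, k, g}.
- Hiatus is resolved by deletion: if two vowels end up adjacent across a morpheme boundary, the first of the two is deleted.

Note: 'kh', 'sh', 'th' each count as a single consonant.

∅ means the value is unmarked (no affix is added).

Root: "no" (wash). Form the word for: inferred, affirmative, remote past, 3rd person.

anethith

Attach polarity affirmative -eth (after vowel 'o') → noeth.
tense = remote past: zero marking, form stays noeth.
Attach evidentiality inferred a- → anoeth.
Attach person 3rd person -ith → anoethith.
Nasal assimilation: no change.
Apply vowel deletion: anoethith → anethith.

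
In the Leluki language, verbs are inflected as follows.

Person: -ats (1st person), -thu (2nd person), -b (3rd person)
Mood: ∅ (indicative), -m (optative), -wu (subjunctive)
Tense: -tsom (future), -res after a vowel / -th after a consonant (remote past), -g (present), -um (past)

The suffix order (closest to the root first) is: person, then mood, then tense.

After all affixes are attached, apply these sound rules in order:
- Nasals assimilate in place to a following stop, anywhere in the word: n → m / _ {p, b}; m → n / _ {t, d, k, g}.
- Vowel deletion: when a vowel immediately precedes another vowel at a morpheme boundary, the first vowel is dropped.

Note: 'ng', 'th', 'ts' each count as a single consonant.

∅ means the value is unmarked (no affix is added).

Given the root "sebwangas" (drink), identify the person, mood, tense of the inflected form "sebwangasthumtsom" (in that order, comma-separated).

Segment: sebwangas-thu-m-tsom.
person: -thu → 2nd person.
mood: -m → optative.
tense: -tsom → future.

2nd person, optative, future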